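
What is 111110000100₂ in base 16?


Group into 4-bit nibbles: 111110000100
  1111 = F
  1000 = 8
  0100 = 4
= 0xF84


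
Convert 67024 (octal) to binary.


Each octal digit → 3 binary bits:
  6 = 110
  7 = 111
  0 = 000
  2 = 010
  4 = 100
Concatenate: 110 111 000 010 100
= 110111000010100


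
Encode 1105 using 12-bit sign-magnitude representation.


Sign bit: 0 (positive)
Magnitude: 1105 = 10001010001
= 010001010001


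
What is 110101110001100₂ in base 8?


Group into 3-bit groups: 110101110001100
  110 = 6
  101 = 5
  110 = 6
  001 = 1
  100 = 4
= 0o65614


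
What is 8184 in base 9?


Divide by 9 repeatedly:
8184 ÷ 9 = 909 remainder 3
909 ÷ 9 = 101 remainder 0
101 ÷ 9 = 11 remainder 2
11 ÷ 9 = 1 remainder 2
1 ÷ 9 = 0 remainder 1
Reading remainders bottom-up:
= 12203


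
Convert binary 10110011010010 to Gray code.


Binary: 10110011010010
Gray code: G = B XOR (B >> 1)
B >> 1 = 01011001101001
10110011010010 XOR 01011001101001:
  1 XOR 0 = 1
  0 XOR 1 = 1
  1 XOR 0 = 1
  1 XOR 1 = 0
  0 XOR 1 = 1
  0 XOR 0 = 0
  1 XOR 0 = 1
  1 XOR 1 = 0
  0 XOR 1 = 1
  1 XOR 0 = 1
  0 XOR 1 = 1
  0 XOR 0 = 0
  1 XOR 0 = 1
  0 XOR 1 = 1
= 11101010111011


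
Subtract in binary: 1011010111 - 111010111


Align and subtract column by column (LSB to MSB, borrowing when needed):
  1011010111
- 0111010111
  ----------
  col 0: (1 - 0 borrow-in) - 1 → 1 - 1 = 0, borrow out 0
  col 1: (1 - 0 borrow-in) - 1 → 1 - 1 = 0, borrow out 0
  col 2: (1 - 0 borrow-in) - 1 → 1 - 1 = 0, borrow out 0
  col 3: (0 - 0 borrow-in) - 0 → 0 - 0 = 0, borrow out 0
  col 4: (1 - 0 borrow-in) - 1 → 1 - 1 = 0, borrow out 0
  col 5: (0 - 0 borrow-in) - 0 → 0 - 0 = 0, borrow out 0
  col 6: (1 - 0 borrow-in) - 1 → 1 - 1 = 0, borrow out 0
  col 7: (1 - 0 borrow-in) - 1 → 1 - 1 = 0, borrow out 0
  col 8: (0 - 0 borrow-in) - 1 → borrow from next column: (0+2) - 1 = 1, borrow out 1
  col 9: (1 - 1 borrow-in) - 0 → 0 - 0 = 0, borrow out 0
Reading bits MSB→LSB: 0100000000
Strip leading zeros: 100000000
= 100000000


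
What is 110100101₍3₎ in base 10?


Positional values (base 3):
  1 × 3^0 = 1 × 1 = 1
  0 × 3^1 = 0 × 3 = 0
  1 × 3^2 = 1 × 9 = 9
  0 × 3^3 = 0 × 27 = 0
  0 × 3^4 = 0 × 81 = 0
  1 × 3^5 = 1 × 243 = 243
  0 × 3^6 = 0 × 729 = 0
  1 × 3^7 = 1 × 2187 = 2187
  1 × 3^8 = 1 × 6561 = 6561
Sum = 1 + 0 + 9 + 0 + 0 + 243 + 0 + 2187 + 6561
= 9001


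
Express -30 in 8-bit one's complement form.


Original: 00011110
Invert all bits:
  bit 0: 0 → 1
  bit 1: 0 → 1
  bit 2: 0 → 1
  bit 3: 1 → 0
  bit 4: 1 → 0
  bit 5: 1 → 0
  bit 6: 1 → 0
  bit 7: 0 → 1
= 11100001


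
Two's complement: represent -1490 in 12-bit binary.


Original: 010111010010
Step 1 - Invert all bits: 101000101101
Step 2 - Add 1: 101000101101 + 1
= 101000101110 (represents -1490)


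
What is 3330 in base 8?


Divide by 8 repeatedly:
3330 ÷ 8 = 416 remainder 2
416 ÷ 8 = 52 remainder 0
52 ÷ 8 = 6 remainder 4
6 ÷ 8 = 0 remainder 6
Reading remainders bottom-up:
= 0o6402


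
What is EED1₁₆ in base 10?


Positional values:
Position 0: 1 × 16^0 = 1 × 1 = 1
Position 1: D × 16^1 = 13 × 16 = 208
Position 2: E × 16^2 = 14 × 256 = 3584
Position 3: E × 16^3 = 14 × 4096 = 57344
Sum = 1 + 208 + 3584 + 57344
= 61137


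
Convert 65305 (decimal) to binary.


Divide by 2 repeatedly:
65305 ÷ 2 = 32652 remainder 1
32652 ÷ 2 = 16326 remainder 0
16326 ÷ 2 = 8163 remainder 0
8163 ÷ 2 = 4081 remainder 1
4081 ÷ 2 = 2040 remainder 1
2040 ÷ 2 = 1020 remainder 0
1020 ÷ 2 = 510 remainder 0
510 ÷ 2 = 255 remainder 0
255 ÷ 2 = 127 remainder 1
127 ÷ 2 = 63 remainder 1
63 ÷ 2 = 31 remainder 1
31 ÷ 2 = 15 remainder 1
15 ÷ 2 = 7 remainder 1
7 ÷ 2 = 3 remainder 1
3 ÷ 2 = 1 remainder 1
1 ÷ 2 = 0 remainder 1
Reading remainders bottom-up:
= 1111111100011001


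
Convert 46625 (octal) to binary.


Each octal digit → 3 binary bits:
  4 = 100
  6 = 110
  6 = 110
  2 = 010
  5 = 101
Concatenate: 100 110 110 010 101
= 100110110010101


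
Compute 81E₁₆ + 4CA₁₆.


Align and add column by column (LSB to MSB, each column mod 16 with carry):
  081E
+ 04CA
  ----
  col 0: E(14) + A(10) + 0 (carry in) = 24 → 8(8), carry out 1
  col 1: 1(1) + C(12) + 1 (carry in) = 14 → E(14), carry out 0
  col 2: 8(8) + 4(4) + 0 (carry in) = 12 → C(12), carry out 0
  col 3: 0(0) + 0(0) + 0 (carry in) = 0 → 0(0), carry out 0
Reading digits MSB→LSB: 0CE8
Strip leading zeros: CE8
= 0xCE8


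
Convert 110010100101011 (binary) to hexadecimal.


Group into 4-bit nibbles: 0110010100101011
  0110 = 6
  0101 = 5
  0010 = 2
  1011 = B
= 0x652B


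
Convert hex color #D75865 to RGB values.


Hex: #D75865
R = D7₁₆ = 215
G = 58₁₆ = 88
B = 65₁₆ = 101
= RGB(215, 88, 101)


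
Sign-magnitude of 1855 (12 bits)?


Sign bit: 0 (positive)
Magnitude: 1855 = 11100111111
= 011100111111


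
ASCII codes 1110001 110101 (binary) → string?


Codes (binary): 1110001 110101
Per-code ASCII lookup:
  1110001 = 113  (range 97-122: lowercase, 113 - 97 = 16) → 'q'
  110101 = 53  (range 48-57: digits, 53 - 48 = 5) → '5'
= 'q5'


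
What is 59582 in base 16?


Divide by 16 repeatedly:
59582 ÷ 16 = 3723 remainder 14 (E)
3723 ÷ 16 = 232 remainder 11 (B)
232 ÷ 16 = 14 remainder 8 (8)
14 ÷ 16 = 0 remainder 14 (E)
Reading remainders bottom-up:
= 0xE8BE


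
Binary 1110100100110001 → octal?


Group into 3-bit groups: 001110100100110001
  001 = 1
  110 = 6
  100 = 4
  100 = 4
  110 = 6
  001 = 1
= 0o164461


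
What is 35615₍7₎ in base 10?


Positional values (base 7):
  5 × 7^0 = 5 × 1 = 5
  1 × 7^1 = 1 × 7 = 7
  6 × 7^2 = 6 × 49 = 294
  5 × 7^3 = 5 × 343 = 1715
  3 × 7^4 = 3 × 2401 = 7203
Sum = 5 + 7 + 294 + 1715 + 7203
= 9224


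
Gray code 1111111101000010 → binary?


Gray code: 1111111101000010
MSB stays the same: 1
Each subsequent bit = prev_binary XOR current_gray:
  B[1] = 1 XOR 1 = 0
  B[2] = 0 XOR 1 = 1
  B[3] = 1 XOR 1 = 0
  B[4] = 0 XOR 1 = 1
  B[5] = 1 XOR 1 = 0
  B[6] = 0 XOR 1 = 1
  B[7] = 1 XOR 1 = 0
  B[8] = 0 XOR 0 = 0
  B[9] = 0 XOR 1 = 1
  B[10] = 1 XOR 0 = 1
  B[11] = 1 XOR 0 = 1
  B[12] = 1 XOR 0 = 1
  B[13] = 1 XOR 0 = 1
  B[14] = 1 XOR 1 = 0
  B[15] = 0 XOR 0 = 0
= 1010101001111100 (43644 decimal)


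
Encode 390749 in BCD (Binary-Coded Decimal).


Each digit → 4-bit binary:
  3 → 0011
  9 → 1001
  0 → 0000
  7 → 0111
  4 → 0100
  9 → 1001
= 0011 1001 0000 0111 0100 1001


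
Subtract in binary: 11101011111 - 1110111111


Align and subtract column by column (LSB to MSB, borrowing when needed):
  11101011111
- 01110111111
  -----------
  col 0: (1 - 0 borrow-in) - 1 → 1 - 1 = 0, borrow out 0
  col 1: (1 - 0 borrow-in) - 1 → 1 - 1 = 0, borrow out 0
  col 2: (1 - 0 borrow-in) - 1 → 1 - 1 = 0, borrow out 0
  col 3: (1 - 0 borrow-in) - 1 → 1 - 1 = 0, borrow out 0
  col 4: (1 - 0 borrow-in) - 1 → 1 - 1 = 0, borrow out 0
  col 5: (0 - 0 borrow-in) - 1 → borrow from next column: (0+2) - 1 = 1, borrow out 1
  col 6: (1 - 1 borrow-in) - 0 → 0 - 0 = 0, borrow out 0
  col 7: (0 - 0 borrow-in) - 1 → borrow from next column: (0+2) - 1 = 1, borrow out 1
  col 8: (1 - 1 borrow-in) - 1 → borrow from next column: (0+2) - 1 = 1, borrow out 1
  col 9: (1 - 1 borrow-in) - 1 → borrow from next column: (0+2) - 1 = 1, borrow out 1
  col 10: (1 - 1 borrow-in) - 0 → 0 - 0 = 0, borrow out 0
Reading bits MSB→LSB: 01110100000
Strip leading zeros: 1110100000
= 1110100000


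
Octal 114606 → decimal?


Positional values:
Position 0: 6 × 8^0 = 6
Position 1: 0 × 8^1 = 0
Position 2: 6 × 8^2 = 384
Position 3: 4 × 8^3 = 2048
Position 4: 1 × 8^4 = 4096
Position 5: 1 × 8^5 = 32768
Sum = 6 + 0 + 384 + 2048 + 4096 + 32768
= 39302


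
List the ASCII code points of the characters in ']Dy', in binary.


String: ']Dy'  (3 characters)
Per-character ASCII lookup:
  ']': special character: ']' = 93 → 1011101
  'D': uppercase starts at 65: 'D' = 65 + 3 = 68 → 1000100
  'y': lowercase starts at 97: 'y' = 97 + 24 = 121 → 1111001
= 1011101 1000100 1111001


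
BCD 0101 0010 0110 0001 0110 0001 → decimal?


Each 4-bit group → digit:
  0101 → 5
  0010 → 2
  0110 → 6
  0001 → 1
  0110 → 6
  0001 → 1
= 526161


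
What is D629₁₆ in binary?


Each hex digit → 4 binary bits:
  D = 1101
  6 = 0110
  2 = 0010
  9 = 1001
Concatenate: 1101 0110 0010 1001
= 1101011000101001


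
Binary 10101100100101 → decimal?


Positional values:
Bit 0: 1 × 2^0 = 1
Bit 2: 1 × 2^2 = 4
Bit 5: 1 × 2^5 = 32
Bit 8: 1 × 2^8 = 256
Bit 9: 1 × 2^9 = 512
Bit 11: 1 × 2^11 = 2048
Bit 13: 1 × 2^13 = 8192
Sum = 1 + 4 + 32 + 256 + 512 + 2048 + 8192
= 11045


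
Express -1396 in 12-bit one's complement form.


Original: 010101110100
Invert all bits:
  bit 0: 0 → 1
  bit 1: 1 → 0
  bit 2: 0 → 1
  bit 3: 1 → 0
  bit 4: 0 → 1
  bit 5: 1 → 0
  bit 6: 1 → 0
  bit 7: 1 → 0
  bit 8: 0 → 1
  bit 9: 1 → 0
  bit 10: 0 → 1
  bit 11: 0 → 1
= 101010001011


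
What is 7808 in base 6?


Divide by 6 repeatedly:
7808 ÷ 6 = 1301 remainder 2
1301 ÷ 6 = 216 remainder 5
216 ÷ 6 = 36 remainder 0
36 ÷ 6 = 6 remainder 0
6 ÷ 6 = 1 remainder 0
1 ÷ 6 = 0 remainder 1
Reading remainders bottom-up:
= 100052


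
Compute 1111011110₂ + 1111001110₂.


Align and add column by column (LSB to MSB, carry propagating):
  01111011110
+ 01111001110
  -----------
  col 0: 0 + 0 + 0 (carry in) = 0 → bit 0, carry out 0
  col 1: 1 + 1 + 0 (carry in) = 2 → bit 0, carry out 1
  col 2: 1 + 1 + 1 (carry in) = 3 → bit 1, carry out 1
  col 3: 1 + 1 + 1 (carry in) = 3 → bit 1, carry out 1
  col 4: 1 + 0 + 1 (carry in) = 2 → bit 0, carry out 1
  col 5: 0 + 0 + 1 (carry in) = 1 → bit 1, carry out 0
  col 6: 1 + 1 + 0 (carry in) = 2 → bit 0, carry out 1
  col 7: 1 + 1 + 1 (carry in) = 3 → bit 1, carry out 1
  col 8: 1 + 1 + 1 (carry in) = 3 → bit 1, carry out 1
  col 9: 1 + 1 + 1 (carry in) = 3 → bit 1, carry out 1
  col 10: 0 + 0 + 1 (carry in) = 1 → bit 1, carry out 0
Reading bits MSB→LSB: 11110101100
Strip leading zeros: 11110101100
= 11110101100


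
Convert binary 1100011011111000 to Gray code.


Binary: 1100011011111000
Gray code: G = B XOR (B >> 1)
B >> 1 = 0110001101111100
1100011011111000 XOR 0110001101111100:
  1 XOR 0 = 1
  1 XOR 1 = 0
  0 XOR 1 = 1
  0 XOR 0 = 0
  0 XOR 0 = 0
  1 XOR 0 = 1
  1 XOR 1 = 0
  0 XOR 1 = 1
  1 XOR 0 = 1
  1 XOR 1 = 0
  1 XOR 1 = 0
  1 XOR 1 = 0
  1 XOR 1 = 0
  0 XOR 1 = 1
  0 XOR 0 = 0
  0 XOR 0 = 0
= 1010010110000100


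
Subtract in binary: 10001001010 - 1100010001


Align and subtract column by column (LSB to MSB, borrowing when needed):
  10001001010
- 01100010001
  -----------
  col 0: (0 - 0 borrow-in) - 1 → borrow from next column: (0+2) - 1 = 1, borrow out 1
  col 1: (1 - 1 borrow-in) - 0 → 0 - 0 = 0, borrow out 0
  col 2: (0 - 0 borrow-in) - 0 → 0 - 0 = 0, borrow out 0
  col 3: (1 - 0 borrow-in) - 0 → 1 - 0 = 1, borrow out 0
  col 4: (0 - 0 borrow-in) - 1 → borrow from next column: (0+2) - 1 = 1, borrow out 1
  col 5: (0 - 1 borrow-in) - 0 → borrow from next column: (-1+2) - 0 = 1, borrow out 1
  col 6: (1 - 1 borrow-in) - 0 → 0 - 0 = 0, borrow out 0
  col 7: (0 - 0 borrow-in) - 0 → 0 - 0 = 0, borrow out 0
  col 8: (0 - 0 borrow-in) - 1 → borrow from next column: (0+2) - 1 = 1, borrow out 1
  col 9: (0 - 1 borrow-in) - 1 → borrow from next column: (-1+2) - 1 = 0, borrow out 1
  col 10: (1 - 1 borrow-in) - 0 → 0 - 0 = 0, borrow out 0
Reading bits MSB→LSB: 00100111001
Strip leading zeros: 100111001
= 100111001


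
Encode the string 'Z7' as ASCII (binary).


String: 'Z7'  (2 characters)
Per-character ASCII lookup:
  'Z': uppercase starts at 65: 'Z' = 65 + 25 = 90 → 1011010
  '7': digits start at 48: '7' = 48 + 7 = 55 → 110111
= 1011010 110111


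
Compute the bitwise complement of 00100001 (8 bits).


Original: 00100001
Invert all bits:
  bit 0: 0 → 1
  bit 1: 0 → 1
  bit 2: 1 → 0
  bit 3: 0 → 1
  bit 4: 0 → 1
  bit 5: 0 → 1
  bit 6: 0 → 1
  bit 7: 1 → 0
= 11011110


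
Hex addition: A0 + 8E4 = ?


Align and add column by column (LSB to MSB, each column mod 16 with carry):
  00A0
+ 08E4
  ----
  col 0: 0(0) + 4(4) + 0 (carry in) = 4 → 4(4), carry out 0
  col 1: A(10) + E(14) + 0 (carry in) = 24 → 8(8), carry out 1
  col 2: 0(0) + 8(8) + 1 (carry in) = 9 → 9(9), carry out 0
  col 3: 0(0) + 0(0) + 0 (carry in) = 0 → 0(0), carry out 0
Reading digits MSB→LSB: 0984
Strip leading zeros: 984
= 0x984


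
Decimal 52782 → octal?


Divide by 8 repeatedly:
52782 ÷ 8 = 6597 remainder 6
6597 ÷ 8 = 824 remainder 5
824 ÷ 8 = 103 remainder 0
103 ÷ 8 = 12 remainder 7
12 ÷ 8 = 1 remainder 4
1 ÷ 8 = 0 remainder 1
Reading remainders bottom-up:
= 0o147056


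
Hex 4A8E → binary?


Each hex digit → 4 binary bits:
  4 = 0100
  A = 1010
  8 = 1000
  E = 1110
Concatenate: 0100 1010 1000 1110
= 0100101010001110


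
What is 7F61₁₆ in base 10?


Positional values:
Position 0: 1 × 16^0 = 1 × 1 = 1
Position 1: 6 × 16^1 = 6 × 16 = 96
Position 2: F × 16^2 = 15 × 256 = 3840
Position 3: 7 × 16^3 = 7 × 4096 = 28672
Sum = 1 + 96 + 3840 + 28672
= 32609


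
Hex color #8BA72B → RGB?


Hex: #8BA72B
R = 8B₁₆ = 139
G = A7₁₆ = 167
B = 2B₁₆ = 43
= RGB(139, 167, 43)


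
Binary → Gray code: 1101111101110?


Binary: 1101111101110
Gray code: G = B XOR (B >> 1)
B >> 1 = 0110111110111
1101111101110 XOR 0110111110111:
  1 XOR 0 = 1
  1 XOR 1 = 0
  0 XOR 1 = 1
  1 XOR 0 = 1
  1 XOR 1 = 0
  1 XOR 1 = 0
  1 XOR 1 = 0
  1 XOR 1 = 0
  0 XOR 1 = 1
  1 XOR 0 = 1
  1 XOR 1 = 0
  1 XOR 1 = 0
  0 XOR 1 = 1
= 1011000011001


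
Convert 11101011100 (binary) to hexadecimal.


Group into 4-bit nibbles: 011101011100
  0111 = 7
  0101 = 5
  1100 = C
= 0x75C


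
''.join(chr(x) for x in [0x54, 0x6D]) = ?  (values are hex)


Codes (hex): 0x54 0x6D
Per-code ASCII lookup:
  0x54 = 84  (range 65-90: uppercase, 84 - 65 = 19) → 'T'
  0x6D = 109  (range 97-122: lowercase, 109 - 97 = 12) → 'm'
= 'Tm'


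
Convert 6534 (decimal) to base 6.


Divide by 6 repeatedly:
6534 ÷ 6 = 1089 remainder 0
1089 ÷ 6 = 181 remainder 3
181 ÷ 6 = 30 remainder 1
30 ÷ 6 = 5 remainder 0
5 ÷ 6 = 0 remainder 5
Reading remainders bottom-up:
= 50130


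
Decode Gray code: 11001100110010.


Gray code: 11001100110010
MSB stays the same: 1
Each subsequent bit = prev_binary XOR current_gray:
  B[1] = 1 XOR 1 = 0
  B[2] = 0 XOR 0 = 0
  B[3] = 0 XOR 0 = 0
  B[4] = 0 XOR 1 = 1
  B[5] = 1 XOR 1 = 0
  B[6] = 0 XOR 0 = 0
  B[7] = 0 XOR 0 = 0
  B[8] = 0 XOR 1 = 1
  B[9] = 1 XOR 1 = 0
  B[10] = 0 XOR 0 = 0
  B[11] = 0 XOR 0 = 0
  B[12] = 0 XOR 1 = 1
  B[13] = 1 XOR 0 = 1
= 10001000100011 (8739 decimal)


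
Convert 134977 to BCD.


Each digit → 4-bit binary:
  1 → 0001
  3 → 0011
  4 → 0100
  9 → 1001
  7 → 0111
  7 → 0111
= 0001 0011 0100 1001 0111 0111


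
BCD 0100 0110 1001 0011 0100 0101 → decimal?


Each 4-bit group → digit:
  0100 → 4
  0110 → 6
  1001 → 9
  0011 → 3
  0100 → 4
  0101 → 5
= 469345


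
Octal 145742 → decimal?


Positional values:
Position 0: 2 × 8^0 = 2
Position 1: 4 × 8^1 = 32
Position 2: 7 × 8^2 = 448
Position 3: 5 × 8^3 = 2560
Position 4: 4 × 8^4 = 16384
Position 5: 1 × 8^5 = 32768
Sum = 2 + 32 + 448 + 2560 + 16384 + 32768
= 52194


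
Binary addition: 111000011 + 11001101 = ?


Align and add column by column (LSB to MSB, carry propagating):
  0111000011
+ 0011001101
  ----------
  col 0: 1 + 1 + 0 (carry in) = 2 → bit 0, carry out 1
  col 1: 1 + 0 + 1 (carry in) = 2 → bit 0, carry out 1
  col 2: 0 + 1 + 1 (carry in) = 2 → bit 0, carry out 1
  col 3: 0 + 1 + 1 (carry in) = 2 → bit 0, carry out 1
  col 4: 0 + 0 + 1 (carry in) = 1 → bit 1, carry out 0
  col 5: 0 + 0 + 0 (carry in) = 0 → bit 0, carry out 0
  col 6: 1 + 1 + 0 (carry in) = 2 → bit 0, carry out 1
  col 7: 1 + 1 + 1 (carry in) = 3 → bit 1, carry out 1
  col 8: 1 + 0 + 1 (carry in) = 2 → bit 0, carry out 1
  col 9: 0 + 0 + 1 (carry in) = 1 → bit 1, carry out 0
Reading bits MSB→LSB: 1010010000
Strip leading zeros: 1010010000
= 1010010000


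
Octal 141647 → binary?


Each octal digit → 3 binary bits:
  1 = 001
  4 = 100
  1 = 001
  6 = 110
  4 = 100
  7 = 111
Concatenate: 001 100 001 110 100 111
= 001100001110100111


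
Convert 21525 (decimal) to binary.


Divide by 2 repeatedly:
21525 ÷ 2 = 10762 remainder 1
10762 ÷ 2 = 5381 remainder 0
5381 ÷ 2 = 2690 remainder 1
2690 ÷ 2 = 1345 remainder 0
1345 ÷ 2 = 672 remainder 1
672 ÷ 2 = 336 remainder 0
336 ÷ 2 = 168 remainder 0
168 ÷ 2 = 84 remainder 0
84 ÷ 2 = 42 remainder 0
42 ÷ 2 = 21 remainder 0
21 ÷ 2 = 10 remainder 1
10 ÷ 2 = 5 remainder 0
5 ÷ 2 = 2 remainder 1
2 ÷ 2 = 1 remainder 0
1 ÷ 2 = 0 remainder 1
Reading remainders bottom-up:
= 101010000010101


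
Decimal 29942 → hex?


Divide by 16 repeatedly:
29942 ÷ 16 = 1871 remainder 6 (6)
1871 ÷ 16 = 116 remainder 15 (F)
116 ÷ 16 = 7 remainder 4 (4)
7 ÷ 16 = 0 remainder 7 (7)
Reading remainders bottom-up:
= 0x74F6


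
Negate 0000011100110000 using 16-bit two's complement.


Original: 0000011100110000
Step 1 - Invert all bits: 1111100011001111
Step 2 - Add 1: 1111100011001111 + 1
= 1111100011010000 (represents -1840)


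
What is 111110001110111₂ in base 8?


Group into 3-bit groups: 111110001110111
  111 = 7
  110 = 6
  001 = 1
  110 = 6
  111 = 7
= 0o76167


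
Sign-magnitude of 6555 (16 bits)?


Sign bit: 0 (positive)
Magnitude: 6555 = 001100110011011
= 0001100110011011


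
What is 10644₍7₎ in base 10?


Positional values (base 7):
  4 × 7^0 = 4 × 1 = 4
  4 × 7^1 = 4 × 7 = 28
  6 × 7^2 = 6 × 49 = 294
  0 × 7^3 = 0 × 343 = 0
  1 × 7^4 = 1 × 2401 = 2401
Sum = 4 + 28 + 294 + 0 + 2401
= 2727


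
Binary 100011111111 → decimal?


Positional values:
Bit 0: 1 × 2^0 = 1
Bit 1: 1 × 2^1 = 2
Bit 2: 1 × 2^2 = 4
Bit 3: 1 × 2^3 = 8
Bit 4: 1 × 2^4 = 16
Bit 5: 1 × 2^5 = 32
Bit 6: 1 × 2^6 = 64
Bit 7: 1 × 2^7 = 128
Bit 11: 1 × 2^11 = 2048
Sum = 1 + 2 + 4 + 8 + 16 + 32 + 64 + 128 + 2048
= 2303


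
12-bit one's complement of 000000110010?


Original: 000000110010
Invert all bits:
  bit 0: 0 → 1
  bit 1: 0 → 1
  bit 2: 0 → 1
  bit 3: 0 → 1
  bit 4: 0 → 1
  bit 5: 0 → 1
  bit 6: 1 → 0
  bit 7: 1 → 0
  bit 8: 0 → 1
  bit 9: 0 → 1
  bit 10: 1 → 0
  bit 11: 0 → 1
= 111111001101


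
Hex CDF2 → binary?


Each hex digit → 4 binary bits:
  C = 1100
  D = 1101
  F = 1111
  2 = 0010
Concatenate: 1100 1101 1111 0010
= 1100110111110010


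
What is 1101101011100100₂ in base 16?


Group into 4-bit nibbles: 1101101011100100
  1101 = D
  1010 = A
  1110 = E
  0100 = 4
= 0xDAE4


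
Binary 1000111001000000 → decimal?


Positional values:
Bit 6: 1 × 2^6 = 64
Bit 9: 1 × 2^9 = 512
Bit 10: 1 × 2^10 = 1024
Bit 11: 1 × 2^11 = 2048
Bit 15: 1 × 2^15 = 32768
Sum = 64 + 512 + 1024 + 2048 + 32768
= 36416


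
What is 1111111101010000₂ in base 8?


Group into 3-bit groups: 001111111101010000
  001 = 1
  111 = 7
  111 = 7
  101 = 5
  010 = 2
  000 = 0
= 0o177520


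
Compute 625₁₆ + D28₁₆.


Align and add column by column (LSB to MSB, each column mod 16 with carry):
  0625
+ 0D28
  ----
  col 0: 5(5) + 8(8) + 0 (carry in) = 13 → D(13), carry out 0
  col 1: 2(2) + 2(2) + 0 (carry in) = 4 → 4(4), carry out 0
  col 2: 6(6) + D(13) + 0 (carry in) = 19 → 3(3), carry out 1
  col 3: 0(0) + 0(0) + 1 (carry in) = 1 → 1(1), carry out 0
Reading digits MSB→LSB: 134D
Strip leading zeros: 134D
= 0x134D


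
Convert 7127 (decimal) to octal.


Divide by 8 repeatedly:
7127 ÷ 8 = 890 remainder 7
890 ÷ 8 = 111 remainder 2
111 ÷ 8 = 13 remainder 7
13 ÷ 8 = 1 remainder 5
1 ÷ 8 = 0 remainder 1
Reading remainders bottom-up:
= 0o15727


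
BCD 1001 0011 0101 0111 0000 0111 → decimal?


Each 4-bit group → digit:
  1001 → 9
  0011 → 3
  0101 → 5
  0111 → 7
  0000 → 0
  0111 → 7
= 935707


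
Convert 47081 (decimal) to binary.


Divide by 2 repeatedly:
47081 ÷ 2 = 23540 remainder 1
23540 ÷ 2 = 11770 remainder 0
11770 ÷ 2 = 5885 remainder 0
5885 ÷ 2 = 2942 remainder 1
2942 ÷ 2 = 1471 remainder 0
1471 ÷ 2 = 735 remainder 1
735 ÷ 2 = 367 remainder 1
367 ÷ 2 = 183 remainder 1
183 ÷ 2 = 91 remainder 1
91 ÷ 2 = 45 remainder 1
45 ÷ 2 = 22 remainder 1
22 ÷ 2 = 11 remainder 0
11 ÷ 2 = 5 remainder 1
5 ÷ 2 = 2 remainder 1
2 ÷ 2 = 1 remainder 0
1 ÷ 2 = 0 remainder 1
Reading remainders bottom-up:
= 1011011111101001


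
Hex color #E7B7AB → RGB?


Hex: #E7B7AB
R = E7₁₆ = 231
G = B7₁₆ = 183
B = AB₁₆ = 171
= RGB(231, 183, 171)


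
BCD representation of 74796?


Each digit → 4-bit binary:
  7 → 0111
  4 → 0100
  7 → 0111
  9 → 1001
  6 → 0110
= 0111 0100 0111 1001 0110


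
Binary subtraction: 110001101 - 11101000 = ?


Align and subtract column by column (LSB to MSB, borrowing when needed):
  110001101
- 011101000
  ---------
  col 0: (1 - 0 borrow-in) - 0 → 1 - 0 = 1, borrow out 0
  col 1: (0 - 0 borrow-in) - 0 → 0 - 0 = 0, borrow out 0
  col 2: (1 - 0 borrow-in) - 0 → 1 - 0 = 1, borrow out 0
  col 3: (1 - 0 borrow-in) - 1 → 1 - 1 = 0, borrow out 0
  col 4: (0 - 0 borrow-in) - 0 → 0 - 0 = 0, borrow out 0
  col 5: (0 - 0 borrow-in) - 1 → borrow from next column: (0+2) - 1 = 1, borrow out 1
  col 6: (0 - 1 borrow-in) - 1 → borrow from next column: (-1+2) - 1 = 0, borrow out 1
  col 7: (1 - 1 borrow-in) - 1 → borrow from next column: (0+2) - 1 = 1, borrow out 1
  col 8: (1 - 1 borrow-in) - 0 → 0 - 0 = 0, borrow out 0
Reading bits MSB→LSB: 010100101
Strip leading zeros: 10100101
= 10100101


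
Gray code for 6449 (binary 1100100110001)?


Binary: 1100100110001
Gray code: G = B XOR (B >> 1)
B >> 1 = 0110010011000
1100100110001 XOR 0110010011000:
  1 XOR 0 = 1
  1 XOR 1 = 0
  0 XOR 1 = 1
  0 XOR 0 = 0
  1 XOR 0 = 1
  0 XOR 1 = 1
  0 XOR 0 = 0
  1 XOR 0 = 1
  1 XOR 1 = 0
  0 XOR 1 = 1
  0 XOR 0 = 0
  0 XOR 0 = 0
  1 XOR 0 = 1
= 1010110101001


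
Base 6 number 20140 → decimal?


Positional values (base 6):
  0 × 6^0 = 0 × 1 = 0
  4 × 6^1 = 4 × 6 = 24
  1 × 6^2 = 1 × 36 = 36
  0 × 6^3 = 0 × 216 = 0
  2 × 6^4 = 2 × 1296 = 2592
Sum = 0 + 24 + 36 + 0 + 2592
= 2652


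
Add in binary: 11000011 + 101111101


Align and add column by column (LSB to MSB, carry propagating):
  0011000011
+ 0101111101
  ----------
  col 0: 1 + 1 + 0 (carry in) = 2 → bit 0, carry out 1
  col 1: 1 + 0 + 1 (carry in) = 2 → bit 0, carry out 1
  col 2: 0 + 1 + 1 (carry in) = 2 → bit 0, carry out 1
  col 3: 0 + 1 + 1 (carry in) = 2 → bit 0, carry out 1
  col 4: 0 + 1 + 1 (carry in) = 2 → bit 0, carry out 1
  col 5: 0 + 1 + 1 (carry in) = 2 → bit 0, carry out 1
  col 6: 1 + 1 + 1 (carry in) = 3 → bit 1, carry out 1
  col 7: 1 + 0 + 1 (carry in) = 2 → bit 0, carry out 1
  col 8: 0 + 1 + 1 (carry in) = 2 → bit 0, carry out 1
  col 9: 0 + 0 + 1 (carry in) = 1 → bit 1, carry out 0
Reading bits MSB→LSB: 1001000000
Strip leading zeros: 1001000000
= 1001000000


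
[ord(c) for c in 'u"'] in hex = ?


String: 'u"'  (2 characters)
Per-character ASCII lookup:
  'u': lowercase starts at 97: 'u' = 97 + 20 = 117 → 0x75
  '"': special character: '"' = 34 → 0x22
= 0x75 0x22


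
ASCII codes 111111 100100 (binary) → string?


Codes (binary): 111111 100100
Per-code ASCII lookup:
  111111 = 63  (special character) → '?'
  100100 = 36  (special character) → '$'
= '?$'


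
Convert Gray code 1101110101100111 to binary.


Gray code: 1101110101100111
MSB stays the same: 1
Each subsequent bit = prev_binary XOR current_gray:
  B[1] = 1 XOR 1 = 0
  B[2] = 0 XOR 0 = 0
  B[3] = 0 XOR 1 = 1
  B[4] = 1 XOR 1 = 0
  B[5] = 0 XOR 1 = 1
  B[6] = 1 XOR 0 = 1
  B[7] = 1 XOR 1 = 0
  B[8] = 0 XOR 0 = 0
  B[9] = 0 XOR 1 = 1
  B[10] = 1 XOR 1 = 0
  B[11] = 0 XOR 0 = 0
  B[12] = 0 XOR 0 = 0
  B[13] = 0 XOR 1 = 1
  B[14] = 1 XOR 1 = 0
  B[15] = 0 XOR 1 = 1
= 1001011001000101 (38469 decimal)


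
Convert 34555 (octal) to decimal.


Positional values:
Position 0: 5 × 8^0 = 5
Position 1: 5 × 8^1 = 40
Position 2: 5 × 8^2 = 320
Position 3: 4 × 8^3 = 2048
Position 4: 3 × 8^4 = 12288
Sum = 5 + 40 + 320 + 2048 + 12288
= 14701


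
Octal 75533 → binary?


Each octal digit → 3 binary bits:
  7 = 111
  5 = 101
  5 = 101
  3 = 011
  3 = 011
Concatenate: 111 101 101 011 011
= 111101101011011


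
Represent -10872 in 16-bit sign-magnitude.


Sign bit: 1 (negative)
Magnitude: 10872 = 010101001111000
= 1010101001111000


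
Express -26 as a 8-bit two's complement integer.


Original: 00011010
Step 1 - Invert all bits: 11100101
Step 2 - Add 1: 11100101 + 1
= 11100110 (represents -26)


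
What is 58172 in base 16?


Divide by 16 repeatedly:
58172 ÷ 16 = 3635 remainder 12 (C)
3635 ÷ 16 = 227 remainder 3 (3)
227 ÷ 16 = 14 remainder 3 (3)
14 ÷ 16 = 0 remainder 14 (E)
Reading remainders bottom-up:
= 0xE33C


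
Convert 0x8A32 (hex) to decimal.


Positional values:
Position 0: 2 × 16^0 = 2 × 1 = 2
Position 1: 3 × 16^1 = 3 × 16 = 48
Position 2: A × 16^2 = 10 × 256 = 2560
Position 3: 8 × 16^3 = 8 × 4096 = 32768
Sum = 2 + 48 + 2560 + 32768
= 35378


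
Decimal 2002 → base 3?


Divide by 3 repeatedly:
2002 ÷ 3 = 667 remainder 1
667 ÷ 3 = 222 remainder 1
222 ÷ 3 = 74 remainder 0
74 ÷ 3 = 24 remainder 2
24 ÷ 3 = 8 remainder 0
8 ÷ 3 = 2 remainder 2
2 ÷ 3 = 0 remainder 2
Reading remainders bottom-up:
= 2202011


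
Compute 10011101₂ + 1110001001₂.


Align and add column by column (LSB to MSB, carry propagating):
  00010011101
+ 01110001001
  -----------
  col 0: 1 + 1 + 0 (carry in) = 2 → bit 0, carry out 1
  col 1: 0 + 0 + 1 (carry in) = 1 → bit 1, carry out 0
  col 2: 1 + 0 + 0 (carry in) = 1 → bit 1, carry out 0
  col 3: 1 + 1 + 0 (carry in) = 2 → bit 0, carry out 1
  col 4: 1 + 0 + 1 (carry in) = 2 → bit 0, carry out 1
  col 5: 0 + 0 + 1 (carry in) = 1 → bit 1, carry out 0
  col 6: 0 + 0 + 0 (carry in) = 0 → bit 0, carry out 0
  col 7: 1 + 1 + 0 (carry in) = 2 → bit 0, carry out 1
  col 8: 0 + 1 + 1 (carry in) = 2 → bit 0, carry out 1
  col 9: 0 + 1 + 1 (carry in) = 2 → bit 0, carry out 1
  col 10: 0 + 0 + 1 (carry in) = 1 → bit 1, carry out 0
Reading bits MSB→LSB: 10000100110
Strip leading zeros: 10000100110
= 10000100110


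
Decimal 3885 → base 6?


Divide by 6 repeatedly:
3885 ÷ 6 = 647 remainder 3
647 ÷ 6 = 107 remainder 5
107 ÷ 6 = 17 remainder 5
17 ÷ 6 = 2 remainder 5
2 ÷ 6 = 0 remainder 2
Reading remainders bottom-up:
= 25553


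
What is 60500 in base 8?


Divide by 8 repeatedly:
60500 ÷ 8 = 7562 remainder 4
7562 ÷ 8 = 945 remainder 2
945 ÷ 8 = 118 remainder 1
118 ÷ 8 = 14 remainder 6
14 ÷ 8 = 1 remainder 6
1 ÷ 8 = 0 remainder 1
Reading remainders bottom-up:
= 0o166124


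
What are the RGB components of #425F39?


Hex: #425F39
R = 42₁₆ = 66
G = 5F₁₆ = 95
B = 39₁₆ = 57
= RGB(66, 95, 57)


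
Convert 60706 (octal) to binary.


Each octal digit → 3 binary bits:
  6 = 110
  0 = 000
  7 = 111
  0 = 000
  6 = 110
Concatenate: 110 000 111 000 110
= 110000111000110


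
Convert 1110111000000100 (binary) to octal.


Group into 3-bit groups: 001110111000000100
  001 = 1
  110 = 6
  111 = 7
  000 = 0
  000 = 0
  100 = 4
= 0o167004


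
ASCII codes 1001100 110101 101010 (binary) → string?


Codes (binary): 1001100 110101 101010
Per-code ASCII lookup:
  1001100 = 76  (range 65-90: uppercase, 76 - 65 = 11) → 'L'
  110101 = 53  (range 48-57: digits, 53 - 48 = 5) → '5'
  101010 = 42  (special character) → '*'
= 'L5*'


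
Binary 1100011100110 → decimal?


Positional values:
Bit 1: 1 × 2^1 = 2
Bit 2: 1 × 2^2 = 4
Bit 5: 1 × 2^5 = 32
Bit 6: 1 × 2^6 = 64
Bit 7: 1 × 2^7 = 128
Bit 11: 1 × 2^11 = 2048
Bit 12: 1 × 2^12 = 4096
Sum = 2 + 4 + 32 + 64 + 128 + 2048 + 4096
= 6374


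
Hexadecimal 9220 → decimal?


Positional values:
Position 0: 0 × 16^0 = 0 × 1 = 0
Position 1: 2 × 16^1 = 2 × 16 = 32
Position 2: 2 × 16^2 = 2 × 256 = 512
Position 3: 9 × 16^3 = 9 × 4096 = 36864
Sum = 0 + 32 + 512 + 36864
= 37408


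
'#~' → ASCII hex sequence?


String: '#~'  (2 characters)
Per-character ASCII lookup:
  '#': special character: '#' = 35 → 0x23
  '~': special character: '~' = 126 → 0x7E
= 0x23 0x7E


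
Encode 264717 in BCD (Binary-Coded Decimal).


Each digit → 4-bit binary:
  2 → 0010
  6 → 0110
  4 → 0100
  7 → 0111
  1 → 0001
  7 → 0111
= 0010 0110 0100 0111 0001 0111


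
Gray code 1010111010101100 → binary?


Gray code: 1010111010101100
MSB stays the same: 1
Each subsequent bit = prev_binary XOR current_gray:
  B[1] = 1 XOR 0 = 1
  B[2] = 1 XOR 1 = 0
  B[3] = 0 XOR 0 = 0
  B[4] = 0 XOR 1 = 1
  B[5] = 1 XOR 1 = 0
  B[6] = 0 XOR 1 = 1
  B[7] = 1 XOR 0 = 1
  B[8] = 1 XOR 1 = 0
  B[9] = 0 XOR 0 = 0
  B[10] = 0 XOR 1 = 1
  B[11] = 1 XOR 0 = 1
  B[12] = 1 XOR 1 = 0
  B[13] = 0 XOR 1 = 1
  B[14] = 1 XOR 0 = 1
  B[15] = 1 XOR 0 = 1
= 1100101100110111 (52023 decimal)


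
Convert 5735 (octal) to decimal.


Positional values:
Position 0: 5 × 8^0 = 5
Position 1: 3 × 8^1 = 24
Position 2: 7 × 8^2 = 448
Position 3: 5 × 8^3 = 2560
Sum = 5 + 24 + 448 + 2560
= 3037


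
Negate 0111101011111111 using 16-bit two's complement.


Original: 0111101011111111
Step 1 - Invert all bits: 1000010100000000
Step 2 - Add 1: 1000010100000000 + 1
= 1000010100000001 (represents -31487)


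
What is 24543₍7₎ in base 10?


Positional values (base 7):
  3 × 7^0 = 3 × 1 = 3
  4 × 7^1 = 4 × 7 = 28
  5 × 7^2 = 5 × 49 = 245
  4 × 7^3 = 4 × 343 = 1372
  2 × 7^4 = 2 × 2401 = 4802
Sum = 3 + 28 + 245 + 1372 + 4802
= 6450


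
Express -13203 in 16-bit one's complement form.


Original: 0011001110010011
Invert all bits:
  bit 0: 0 → 1
  bit 1: 0 → 1
  bit 2: 1 → 0
  bit 3: 1 → 0
  bit 4: 0 → 1
  bit 5: 0 → 1
  bit 6: 1 → 0
  bit 7: 1 → 0
  bit 8: 1 → 0
  bit 9: 0 → 1
  bit 10: 0 → 1
  bit 11: 1 → 0
  bit 12: 0 → 1
  bit 13: 0 → 1
  bit 14: 1 → 0
  bit 15: 1 → 0
= 1100110001101100


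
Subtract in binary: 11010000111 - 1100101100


Align and subtract column by column (LSB to MSB, borrowing when needed):
  11010000111
- 01100101100
  -----------
  col 0: (1 - 0 borrow-in) - 0 → 1 - 0 = 1, borrow out 0
  col 1: (1 - 0 borrow-in) - 0 → 1 - 0 = 1, borrow out 0
  col 2: (1 - 0 borrow-in) - 1 → 1 - 1 = 0, borrow out 0
  col 3: (0 - 0 borrow-in) - 1 → borrow from next column: (0+2) - 1 = 1, borrow out 1
  col 4: (0 - 1 borrow-in) - 0 → borrow from next column: (-1+2) - 0 = 1, borrow out 1
  col 5: (0 - 1 borrow-in) - 1 → borrow from next column: (-1+2) - 1 = 0, borrow out 1
  col 6: (0 - 1 borrow-in) - 0 → borrow from next column: (-1+2) - 0 = 1, borrow out 1
  col 7: (1 - 1 borrow-in) - 0 → 0 - 0 = 0, borrow out 0
  col 8: (0 - 0 borrow-in) - 1 → borrow from next column: (0+2) - 1 = 1, borrow out 1
  col 9: (1 - 1 borrow-in) - 1 → borrow from next column: (0+2) - 1 = 1, borrow out 1
  col 10: (1 - 1 borrow-in) - 0 → 0 - 0 = 0, borrow out 0
Reading bits MSB→LSB: 01101011011
Strip leading zeros: 1101011011
= 1101011011


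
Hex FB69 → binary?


Each hex digit → 4 binary bits:
  F = 1111
  B = 1011
  6 = 0110
  9 = 1001
Concatenate: 1111 1011 0110 1001
= 1111101101101001


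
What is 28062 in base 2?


Divide by 2 repeatedly:
28062 ÷ 2 = 14031 remainder 0
14031 ÷ 2 = 7015 remainder 1
7015 ÷ 2 = 3507 remainder 1
3507 ÷ 2 = 1753 remainder 1
1753 ÷ 2 = 876 remainder 1
876 ÷ 2 = 438 remainder 0
438 ÷ 2 = 219 remainder 0
219 ÷ 2 = 109 remainder 1
109 ÷ 2 = 54 remainder 1
54 ÷ 2 = 27 remainder 0
27 ÷ 2 = 13 remainder 1
13 ÷ 2 = 6 remainder 1
6 ÷ 2 = 3 remainder 0
3 ÷ 2 = 1 remainder 1
1 ÷ 2 = 0 remainder 1
Reading remainders bottom-up:
= 110110110011110


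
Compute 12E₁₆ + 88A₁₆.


Align and add column by column (LSB to MSB, each column mod 16 with carry):
  012E
+ 088A
  ----
  col 0: E(14) + A(10) + 0 (carry in) = 24 → 8(8), carry out 1
  col 1: 2(2) + 8(8) + 1 (carry in) = 11 → B(11), carry out 0
  col 2: 1(1) + 8(8) + 0 (carry in) = 9 → 9(9), carry out 0
  col 3: 0(0) + 0(0) + 0 (carry in) = 0 → 0(0), carry out 0
Reading digits MSB→LSB: 09B8
Strip leading zeros: 9B8
= 0x9B8


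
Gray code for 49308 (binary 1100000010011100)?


Binary: 1100000010011100
Gray code: G = B XOR (B >> 1)
B >> 1 = 0110000001001110
1100000010011100 XOR 0110000001001110:
  1 XOR 0 = 1
  1 XOR 1 = 0
  0 XOR 1 = 1
  0 XOR 0 = 0
  0 XOR 0 = 0
  0 XOR 0 = 0
  0 XOR 0 = 0
  0 XOR 0 = 0
  1 XOR 0 = 1
  0 XOR 1 = 1
  0 XOR 0 = 0
  1 XOR 0 = 1
  1 XOR 1 = 0
  1 XOR 1 = 0
  0 XOR 1 = 1
  0 XOR 0 = 0
= 1010000011010010


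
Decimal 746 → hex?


Divide by 16 repeatedly:
746 ÷ 16 = 46 remainder 10 (A)
46 ÷ 16 = 2 remainder 14 (E)
2 ÷ 16 = 0 remainder 2 (2)
Reading remainders bottom-up:
= 0x2EA


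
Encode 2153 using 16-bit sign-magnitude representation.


Sign bit: 0 (positive)
Magnitude: 2153 = 000100001101001
= 0000100001101001


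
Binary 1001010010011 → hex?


Group into 4-bit nibbles: 0001001010010011
  0001 = 1
  0010 = 2
  1001 = 9
  0011 = 3
= 0x1293


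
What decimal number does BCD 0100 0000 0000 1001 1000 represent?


Each 4-bit group → digit:
  0100 → 4
  0000 → 0
  0000 → 0
  1001 → 9
  1000 → 8
= 40098


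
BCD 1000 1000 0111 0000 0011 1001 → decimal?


Each 4-bit group → digit:
  1000 → 8
  1000 → 8
  0111 → 7
  0000 → 0
  0011 → 3
  1001 → 9
= 887039


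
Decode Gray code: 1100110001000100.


Gray code: 1100110001000100
MSB stays the same: 1
Each subsequent bit = prev_binary XOR current_gray:
  B[1] = 1 XOR 1 = 0
  B[2] = 0 XOR 0 = 0
  B[3] = 0 XOR 0 = 0
  B[4] = 0 XOR 1 = 1
  B[5] = 1 XOR 1 = 0
  B[6] = 0 XOR 0 = 0
  B[7] = 0 XOR 0 = 0
  B[8] = 0 XOR 0 = 0
  B[9] = 0 XOR 1 = 1
  B[10] = 1 XOR 0 = 1
  B[11] = 1 XOR 0 = 1
  B[12] = 1 XOR 0 = 1
  B[13] = 1 XOR 1 = 0
  B[14] = 0 XOR 0 = 0
  B[15] = 0 XOR 0 = 0
= 1000100001111000 (34936 decimal)


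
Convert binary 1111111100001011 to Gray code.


Binary: 1111111100001011
Gray code: G = B XOR (B >> 1)
B >> 1 = 0111111110000101
1111111100001011 XOR 0111111110000101:
  1 XOR 0 = 1
  1 XOR 1 = 0
  1 XOR 1 = 0
  1 XOR 1 = 0
  1 XOR 1 = 0
  1 XOR 1 = 0
  1 XOR 1 = 0
  1 XOR 1 = 0
  0 XOR 1 = 1
  0 XOR 0 = 0
  0 XOR 0 = 0
  0 XOR 0 = 0
  1 XOR 0 = 1
  0 XOR 1 = 1
  1 XOR 0 = 1
  1 XOR 1 = 0
= 1000000010001110


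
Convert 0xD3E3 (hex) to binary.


Each hex digit → 4 binary bits:
  D = 1101
  3 = 0011
  E = 1110
  3 = 0011
Concatenate: 1101 0011 1110 0011
= 1101001111100011


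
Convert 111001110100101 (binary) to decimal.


Positional values:
Bit 0: 1 × 2^0 = 1
Bit 2: 1 × 2^2 = 4
Bit 5: 1 × 2^5 = 32
Bit 7: 1 × 2^7 = 128
Bit 8: 1 × 2^8 = 256
Bit 9: 1 × 2^9 = 512
Bit 12: 1 × 2^12 = 4096
Bit 13: 1 × 2^13 = 8192
Bit 14: 1 × 2^14 = 16384
Sum = 1 + 4 + 32 + 128 + 256 + 512 + 4096 + 8192 + 16384
= 29605


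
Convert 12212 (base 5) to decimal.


Positional values (base 5):
  2 × 5^0 = 2 × 1 = 2
  1 × 5^1 = 1 × 5 = 5
  2 × 5^2 = 2 × 25 = 50
  2 × 5^3 = 2 × 125 = 250
  1 × 5^4 = 1 × 625 = 625
Sum = 2 + 5 + 50 + 250 + 625
= 932


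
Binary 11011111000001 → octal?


Group into 3-bit groups: 011011111000001
  011 = 3
  011 = 3
  111 = 7
  000 = 0
  001 = 1
= 0o33701


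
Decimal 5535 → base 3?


Divide by 3 repeatedly:
5535 ÷ 3 = 1845 remainder 0
1845 ÷ 3 = 615 remainder 0
615 ÷ 3 = 205 remainder 0
205 ÷ 3 = 68 remainder 1
68 ÷ 3 = 22 remainder 2
22 ÷ 3 = 7 remainder 1
7 ÷ 3 = 2 remainder 1
2 ÷ 3 = 0 remainder 2
Reading remainders bottom-up:
= 21121000


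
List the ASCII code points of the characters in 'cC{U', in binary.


String: 'cC{U'  (4 characters)
Per-character ASCII lookup:
  'c': lowercase starts at 97: 'c' = 97 + 2 = 99 → 1100011
  'C': uppercase starts at 65: 'C' = 65 + 2 = 67 → 1000011
  '{': special character: '{' = 123 → 1111011
  'U': uppercase starts at 65: 'U' = 65 + 20 = 85 → 1010101
= 1100011 1000011 1111011 1010101


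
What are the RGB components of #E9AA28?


Hex: #E9AA28
R = E9₁₆ = 233
G = AA₁₆ = 170
B = 28₁₆ = 40
= RGB(233, 170, 40)


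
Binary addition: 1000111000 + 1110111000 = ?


Align and add column by column (LSB to MSB, carry propagating):
  01000111000
+ 01110111000
  -----------
  col 0: 0 + 0 + 0 (carry in) = 0 → bit 0, carry out 0
  col 1: 0 + 0 + 0 (carry in) = 0 → bit 0, carry out 0
  col 2: 0 + 0 + 0 (carry in) = 0 → bit 0, carry out 0
  col 3: 1 + 1 + 0 (carry in) = 2 → bit 0, carry out 1
  col 4: 1 + 1 + 1 (carry in) = 3 → bit 1, carry out 1
  col 5: 1 + 1 + 1 (carry in) = 3 → bit 1, carry out 1
  col 6: 0 + 0 + 1 (carry in) = 1 → bit 1, carry out 0
  col 7: 0 + 1 + 0 (carry in) = 1 → bit 1, carry out 0
  col 8: 0 + 1 + 0 (carry in) = 1 → bit 1, carry out 0
  col 9: 1 + 1 + 0 (carry in) = 2 → bit 0, carry out 1
  col 10: 0 + 0 + 1 (carry in) = 1 → bit 1, carry out 0
Reading bits MSB→LSB: 10111110000
Strip leading zeros: 10111110000
= 10111110000


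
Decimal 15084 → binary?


Divide by 2 repeatedly:
15084 ÷ 2 = 7542 remainder 0
7542 ÷ 2 = 3771 remainder 0
3771 ÷ 2 = 1885 remainder 1
1885 ÷ 2 = 942 remainder 1
942 ÷ 2 = 471 remainder 0
471 ÷ 2 = 235 remainder 1
235 ÷ 2 = 117 remainder 1
117 ÷ 2 = 58 remainder 1
58 ÷ 2 = 29 remainder 0
29 ÷ 2 = 14 remainder 1
14 ÷ 2 = 7 remainder 0
7 ÷ 2 = 3 remainder 1
3 ÷ 2 = 1 remainder 1
1 ÷ 2 = 0 remainder 1
Reading remainders bottom-up:
= 11101011101100


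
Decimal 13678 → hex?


Divide by 16 repeatedly:
13678 ÷ 16 = 854 remainder 14 (E)
854 ÷ 16 = 53 remainder 6 (6)
53 ÷ 16 = 3 remainder 5 (5)
3 ÷ 16 = 0 remainder 3 (3)
Reading remainders bottom-up:
= 0x356E


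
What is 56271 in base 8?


Divide by 8 repeatedly:
56271 ÷ 8 = 7033 remainder 7
7033 ÷ 8 = 879 remainder 1
879 ÷ 8 = 109 remainder 7
109 ÷ 8 = 13 remainder 5
13 ÷ 8 = 1 remainder 5
1 ÷ 8 = 0 remainder 1
Reading remainders bottom-up:
= 0o155717


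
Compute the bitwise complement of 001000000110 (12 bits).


Original: 001000000110
Invert all bits:
  bit 0: 0 → 1
  bit 1: 0 → 1
  bit 2: 1 → 0
  bit 3: 0 → 1
  bit 4: 0 → 1
  bit 5: 0 → 1
  bit 6: 0 → 1
  bit 7: 0 → 1
  bit 8: 0 → 1
  bit 9: 1 → 0
  bit 10: 1 → 0
  bit 11: 0 → 1
= 110111111001


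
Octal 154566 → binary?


Each octal digit → 3 binary bits:
  1 = 001
  5 = 101
  4 = 100
  5 = 101
  6 = 110
  6 = 110
Concatenate: 001 101 100 101 110 110
= 001101100101110110


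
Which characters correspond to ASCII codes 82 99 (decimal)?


Codes (decimal): 82 99
Per-code ASCII lookup:
  82  (range 65-90: uppercase, 82 - 65 = 17) → 'R'
  99  (range 97-122: lowercase, 99 - 97 = 2) → 'c'
= 'Rc'


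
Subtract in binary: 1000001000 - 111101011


Align and subtract column by column (LSB to MSB, borrowing when needed):
  1000001000
- 0111101011
  ----------
  col 0: (0 - 0 borrow-in) - 1 → borrow from next column: (0+2) - 1 = 1, borrow out 1
  col 1: (0 - 1 borrow-in) - 1 → borrow from next column: (-1+2) - 1 = 0, borrow out 1
  col 2: (0 - 1 borrow-in) - 0 → borrow from next column: (-1+2) - 0 = 1, borrow out 1
  col 3: (1 - 1 borrow-in) - 1 → borrow from next column: (0+2) - 1 = 1, borrow out 1
  col 4: (0 - 1 borrow-in) - 0 → borrow from next column: (-1+2) - 0 = 1, borrow out 1
  col 5: (0 - 1 borrow-in) - 1 → borrow from next column: (-1+2) - 1 = 0, borrow out 1
  col 6: (0 - 1 borrow-in) - 1 → borrow from next column: (-1+2) - 1 = 0, borrow out 1
  col 7: (0 - 1 borrow-in) - 1 → borrow from next column: (-1+2) - 1 = 0, borrow out 1
  col 8: (0 - 1 borrow-in) - 1 → borrow from next column: (-1+2) - 1 = 0, borrow out 1
  col 9: (1 - 1 borrow-in) - 0 → 0 - 0 = 0, borrow out 0
Reading bits MSB→LSB: 0000011101
Strip leading zeros: 11101
= 11101
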